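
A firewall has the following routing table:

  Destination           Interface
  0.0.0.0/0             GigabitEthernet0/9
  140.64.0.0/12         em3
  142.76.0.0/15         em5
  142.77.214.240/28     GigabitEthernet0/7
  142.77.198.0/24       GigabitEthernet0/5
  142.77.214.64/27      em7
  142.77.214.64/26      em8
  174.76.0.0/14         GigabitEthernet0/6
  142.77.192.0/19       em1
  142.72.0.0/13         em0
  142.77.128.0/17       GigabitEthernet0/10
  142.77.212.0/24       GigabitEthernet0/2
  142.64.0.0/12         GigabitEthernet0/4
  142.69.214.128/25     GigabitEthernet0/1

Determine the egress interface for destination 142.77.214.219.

Routes whose prefix contains 142.77.214.219:
  0.0.0.0/0 (default, matches everything) -> GigabitEthernet0/9
  142.64.0.0/12 (142.64.0.0 - 142.79.255.255) -> GigabitEthernet0/4
  142.72.0.0/13 (142.72.0.0 - 142.79.255.255) -> em0
  142.76.0.0/15 (142.76.0.0 - 142.77.255.255) -> em5
  142.77.128.0/17 (142.77.128.0 - 142.77.255.255) -> GigabitEthernet0/10
  142.77.192.0/19 (142.77.192.0 - 142.77.223.255) -> em1
More-specific entries that do NOT match:
  142.77.214.240/28 (142.77.214.240 - 142.77.214.255) does not contain 142.77.214.219
  142.77.214.64/27 (142.77.214.64 - 142.77.214.95) does not contain 142.77.214.219
  142.77.214.64/26 (142.77.214.64 - 142.77.214.127) does not contain 142.77.214.219
  142.69.214.128/25 (142.69.214.128 - 142.69.214.255) does not contain 142.77.214.219
  142.77.198.0/24 (142.77.198.0 - 142.77.198.255) does not contain 142.77.214.219
  142.77.212.0/24 (142.77.212.0 - 142.77.212.255) does not contain 142.77.214.219
Longest matching prefix is /19 -> interface em1.

em1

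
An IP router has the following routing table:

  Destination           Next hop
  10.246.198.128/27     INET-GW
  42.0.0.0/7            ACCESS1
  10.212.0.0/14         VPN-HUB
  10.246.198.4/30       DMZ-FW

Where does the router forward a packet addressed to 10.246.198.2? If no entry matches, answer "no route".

No entry's prefix contains 10.246.198.2; there is no default route.

no route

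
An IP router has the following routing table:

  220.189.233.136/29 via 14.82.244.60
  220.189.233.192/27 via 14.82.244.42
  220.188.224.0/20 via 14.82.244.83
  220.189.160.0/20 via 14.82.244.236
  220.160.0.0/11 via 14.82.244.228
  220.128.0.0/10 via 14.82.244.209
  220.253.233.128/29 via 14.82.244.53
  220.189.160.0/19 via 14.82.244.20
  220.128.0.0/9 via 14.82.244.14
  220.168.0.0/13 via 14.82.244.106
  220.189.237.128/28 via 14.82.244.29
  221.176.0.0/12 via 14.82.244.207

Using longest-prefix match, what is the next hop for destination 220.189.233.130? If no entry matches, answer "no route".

14.82.244.228

Routes whose prefix contains 220.189.233.130:
  220.128.0.0/9 (220.128.0.0 - 220.255.255.255) -> 14.82.244.14
  220.128.0.0/10 (220.128.0.0 - 220.191.255.255) -> 14.82.244.209
  220.160.0.0/11 (220.160.0.0 - 220.191.255.255) -> 14.82.244.228
More-specific entries that do NOT match:
  220.189.233.136/29 (220.189.233.136 - 220.189.233.143) does not contain 220.189.233.130
  220.253.233.128/29 (220.253.233.128 - 220.253.233.135) does not contain 220.189.233.130
  220.189.237.128/28 (220.189.237.128 - 220.189.237.143) does not contain 220.189.233.130
  220.189.233.192/27 (220.189.233.192 - 220.189.233.223) does not contain 220.189.233.130
  220.188.224.0/20 (220.188.224.0 - 220.188.239.255) does not contain 220.189.233.130
  220.189.160.0/20 (220.189.160.0 - 220.189.175.255) does not contain 220.189.233.130
  220.189.160.0/19 (220.189.160.0 - 220.189.191.255) does not contain 220.189.233.130
  220.168.0.0/13 (220.168.0.0 - 220.175.255.255) does not contain 220.189.233.130
  221.176.0.0/12 (221.176.0.0 - 221.191.255.255) does not contain 220.189.233.130
Longest matching prefix is /11 -> next hop 14.82.244.228.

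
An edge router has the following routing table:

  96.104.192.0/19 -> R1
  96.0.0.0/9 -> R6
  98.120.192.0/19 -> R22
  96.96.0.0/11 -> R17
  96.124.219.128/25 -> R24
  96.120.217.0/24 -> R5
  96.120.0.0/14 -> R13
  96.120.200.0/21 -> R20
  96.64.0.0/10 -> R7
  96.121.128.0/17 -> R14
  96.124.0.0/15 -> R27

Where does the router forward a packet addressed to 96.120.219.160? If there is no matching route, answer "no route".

Routes whose prefix contains 96.120.219.160:
  96.0.0.0/9 (96.0.0.0 - 96.127.255.255) -> R6
  96.64.0.0/10 (96.64.0.0 - 96.127.255.255) -> R7
  96.96.0.0/11 (96.96.0.0 - 96.127.255.255) -> R17
  96.120.0.0/14 (96.120.0.0 - 96.123.255.255) -> R13
More-specific entries that do NOT match:
  96.124.219.128/25 (96.124.219.128 - 96.124.219.255) does not contain 96.120.219.160
  96.120.217.0/24 (96.120.217.0 - 96.120.217.255) does not contain 96.120.219.160
  96.120.200.0/21 (96.120.200.0 - 96.120.207.255) does not contain 96.120.219.160
  96.104.192.0/19 (96.104.192.0 - 96.104.223.255) does not contain 96.120.219.160
  98.120.192.0/19 (98.120.192.0 - 98.120.223.255) does not contain 96.120.219.160
  96.121.128.0/17 (96.121.128.0 - 96.121.255.255) does not contain 96.120.219.160
  96.124.0.0/15 (96.124.0.0 - 96.125.255.255) does not contain 96.120.219.160
Longest matching prefix is /14 -> next hop R13.

R13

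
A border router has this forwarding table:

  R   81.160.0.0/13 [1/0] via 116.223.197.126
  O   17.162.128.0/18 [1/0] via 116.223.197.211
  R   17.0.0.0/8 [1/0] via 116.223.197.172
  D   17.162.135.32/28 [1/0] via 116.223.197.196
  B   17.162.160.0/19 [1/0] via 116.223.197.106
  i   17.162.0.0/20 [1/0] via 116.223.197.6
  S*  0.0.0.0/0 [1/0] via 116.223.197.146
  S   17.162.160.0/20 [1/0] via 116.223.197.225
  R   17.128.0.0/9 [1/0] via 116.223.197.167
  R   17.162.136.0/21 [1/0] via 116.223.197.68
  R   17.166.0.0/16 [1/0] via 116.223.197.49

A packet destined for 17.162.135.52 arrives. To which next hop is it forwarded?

116.223.197.211

Routes whose prefix contains 17.162.135.52:
  0.0.0.0/0 (default, matches everything) -> 116.223.197.146
  17.0.0.0/8 (17.0.0.0 - 17.255.255.255) -> 116.223.197.172
  17.128.0.0/9 (17.128.0.0 - 17.255.255.255) -> 116.223.197.167
  17.162.128.0/18 (17.162.128.0 - 17.162.191.255) -> 116.223.197.211
More-specific entries that do NOT match:
  17.162.135.32/28 (17.162.135.32 - 17.162.135.47) does not contain 17.162.135.52
  17.162.136.0/21 (17.162.136.0 - 17.162.143.255) does not contain 17.162.135.52
  17.162.0.0/20 (17.162.0.0 - 17.162.15.255) does not contain 17.162.135.52
  17.162.160.0/20 (17.162.160.0 - 17.162.175.255) does not contain 17.162.135.52
  17.162.160.0/19 (17.162.160.0 - 17.162.191.255) does not contain 17.162.135.52
Longest matching prefix is /18 -> next hop 116.223.197.211.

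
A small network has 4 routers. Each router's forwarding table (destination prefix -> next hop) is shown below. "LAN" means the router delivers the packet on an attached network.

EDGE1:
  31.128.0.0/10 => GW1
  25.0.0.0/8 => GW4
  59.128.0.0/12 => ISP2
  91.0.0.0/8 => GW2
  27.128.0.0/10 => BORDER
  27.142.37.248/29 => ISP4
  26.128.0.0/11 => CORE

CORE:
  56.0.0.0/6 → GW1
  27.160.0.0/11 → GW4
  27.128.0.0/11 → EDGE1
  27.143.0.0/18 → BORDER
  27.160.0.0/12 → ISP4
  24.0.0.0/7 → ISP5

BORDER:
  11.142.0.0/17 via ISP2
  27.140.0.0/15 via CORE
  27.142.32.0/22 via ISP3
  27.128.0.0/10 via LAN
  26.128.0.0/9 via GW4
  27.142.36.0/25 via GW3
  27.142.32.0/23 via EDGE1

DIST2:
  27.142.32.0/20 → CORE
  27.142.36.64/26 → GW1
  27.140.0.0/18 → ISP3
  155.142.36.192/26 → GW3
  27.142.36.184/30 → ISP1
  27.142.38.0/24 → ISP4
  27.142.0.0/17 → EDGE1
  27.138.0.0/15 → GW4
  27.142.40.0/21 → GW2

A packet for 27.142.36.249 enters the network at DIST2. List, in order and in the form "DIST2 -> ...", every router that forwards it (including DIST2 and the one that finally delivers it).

At DIST2: longest match for 27.142.36.249 is 27.142.32.0/20 -> CORE
At CORE: longest match for 27.142.36.249 is 27.128.0.0/11 -> EDGE1
At EDGE1: longest match for 27.142.36.249 is 27.128.0.0/10 -> BORDER
At BORDER: longest match for 27.142.36.249 is 27.128.0.0/10 -> LAN

DIST2 -> CORE -> EDGE1 -> BORDER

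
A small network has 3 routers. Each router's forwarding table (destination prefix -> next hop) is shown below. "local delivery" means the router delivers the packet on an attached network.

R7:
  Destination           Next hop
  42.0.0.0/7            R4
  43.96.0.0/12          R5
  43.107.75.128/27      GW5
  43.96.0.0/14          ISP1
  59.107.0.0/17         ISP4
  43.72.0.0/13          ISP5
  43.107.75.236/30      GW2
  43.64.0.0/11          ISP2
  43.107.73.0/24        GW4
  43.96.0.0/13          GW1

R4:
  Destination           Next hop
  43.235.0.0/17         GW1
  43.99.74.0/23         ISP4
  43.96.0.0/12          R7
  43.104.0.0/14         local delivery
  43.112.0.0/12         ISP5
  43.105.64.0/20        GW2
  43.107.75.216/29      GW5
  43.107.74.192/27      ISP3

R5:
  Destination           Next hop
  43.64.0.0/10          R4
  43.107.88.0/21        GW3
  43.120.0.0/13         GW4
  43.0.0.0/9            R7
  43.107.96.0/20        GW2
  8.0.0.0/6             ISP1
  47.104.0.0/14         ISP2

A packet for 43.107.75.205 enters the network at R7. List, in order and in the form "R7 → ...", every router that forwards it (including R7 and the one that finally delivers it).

At R7: longest match for 43.107.75.205 is 43.96.0.0/12 -> R5
At R5: longest match for 43.107.75.205 is 43.64.0.0/10 -> R4
At R4: longest match for 43.107.75.205 is 43.104.0.0/14 -> local delivery

R7 → R5 → R4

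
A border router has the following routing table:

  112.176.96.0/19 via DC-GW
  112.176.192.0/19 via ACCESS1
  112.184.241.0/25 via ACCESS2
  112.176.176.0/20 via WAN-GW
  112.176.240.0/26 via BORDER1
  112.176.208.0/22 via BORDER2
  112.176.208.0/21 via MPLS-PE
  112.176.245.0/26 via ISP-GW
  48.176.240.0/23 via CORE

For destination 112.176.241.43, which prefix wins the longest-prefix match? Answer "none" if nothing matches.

112.176.241.43 is outside every listed prefix and there is no default route.

none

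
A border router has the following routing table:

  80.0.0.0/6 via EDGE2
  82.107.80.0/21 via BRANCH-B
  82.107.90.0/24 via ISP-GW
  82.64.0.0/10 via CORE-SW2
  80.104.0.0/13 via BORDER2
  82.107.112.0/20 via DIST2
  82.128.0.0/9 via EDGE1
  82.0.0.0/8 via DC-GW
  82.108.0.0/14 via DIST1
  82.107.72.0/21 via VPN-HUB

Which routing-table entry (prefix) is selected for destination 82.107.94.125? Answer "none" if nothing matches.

Entries matching 82.107.94.125:
  80.0.0.0/6 (80.0.0.0 - 83.255.255.255)
  82.0.0.0/8 (82.0.0.0 - 82.255.255.255)
  82.64.0.0/10 (82.64.0.0 - 82.127.255.255)
Most specific is 82.64.0.0/10.

82.64.0.0/10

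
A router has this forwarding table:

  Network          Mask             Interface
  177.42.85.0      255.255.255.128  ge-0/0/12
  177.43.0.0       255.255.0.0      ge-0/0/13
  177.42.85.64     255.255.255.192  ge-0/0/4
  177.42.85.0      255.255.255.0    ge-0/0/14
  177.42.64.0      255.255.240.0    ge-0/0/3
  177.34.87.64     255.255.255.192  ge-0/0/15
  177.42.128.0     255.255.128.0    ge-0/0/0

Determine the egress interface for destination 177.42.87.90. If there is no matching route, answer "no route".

no route

No entry's prefix contains 177.42.87.90; there is no default route.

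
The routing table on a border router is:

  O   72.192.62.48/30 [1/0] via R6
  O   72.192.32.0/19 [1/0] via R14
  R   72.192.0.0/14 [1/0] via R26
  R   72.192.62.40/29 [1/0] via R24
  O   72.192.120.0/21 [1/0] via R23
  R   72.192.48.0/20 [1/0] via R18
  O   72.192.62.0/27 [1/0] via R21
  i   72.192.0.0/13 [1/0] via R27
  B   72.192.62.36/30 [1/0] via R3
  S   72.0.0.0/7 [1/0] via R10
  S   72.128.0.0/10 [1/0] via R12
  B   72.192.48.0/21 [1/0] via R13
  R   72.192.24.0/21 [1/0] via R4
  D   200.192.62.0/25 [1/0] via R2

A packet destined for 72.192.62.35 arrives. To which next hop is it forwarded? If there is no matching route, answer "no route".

Routes whose prefix contains 72.192.62.35:
  72.0.0.0/7 (72.0.0.0 - 73.255.255.255) -> R10
  72.192.0.0/13 (72.192.0.0 - 72.199.255.255) -> R27
  72.192.0.0/14 (72.192.0.0 - 72.195.255.255) -> R26
  72.192.32.0/19 (72.192.32.0 - 72.192.63.255) -> R14
  72.192.48.0/20 (72.192.48.0 - 72.192.63.255) -> R18
More-specific entries that do NOT match:
  72.192.62.48/30 (72.192.62.48 - 72.192.62.51) does not contain 72.192.62.35
  72.192.62.36/30 (72.192.62.36 - 72.192.62.39) does not contain 72.192.62.35
  72.192.62.40/29 (72.192.62.40 - 72.192.62.47) does not contain 72.192.62.35
  72.192.62.0/27 (72.192.62.0 - 72.192.62.31) does not contain 72.192.62.35
  200.192.62.0/25 (200.192.62.0 - 200.192.62.127) does not contain 72.192.62.35
  72.192.120.0/21 (72.192.120.0 - 72.192.127.255) does not contain 72.192.62.35
  72.192.48.0/21 (72.192.48.0 - 72.192.55.255) does not contain 72.192.62.35
  72.192.24.0/21 (72.192.24.0 - 72.192.31.255) does not contain 72.192.62.35
Longest matching prefix is /20 -> next hop R18.

R18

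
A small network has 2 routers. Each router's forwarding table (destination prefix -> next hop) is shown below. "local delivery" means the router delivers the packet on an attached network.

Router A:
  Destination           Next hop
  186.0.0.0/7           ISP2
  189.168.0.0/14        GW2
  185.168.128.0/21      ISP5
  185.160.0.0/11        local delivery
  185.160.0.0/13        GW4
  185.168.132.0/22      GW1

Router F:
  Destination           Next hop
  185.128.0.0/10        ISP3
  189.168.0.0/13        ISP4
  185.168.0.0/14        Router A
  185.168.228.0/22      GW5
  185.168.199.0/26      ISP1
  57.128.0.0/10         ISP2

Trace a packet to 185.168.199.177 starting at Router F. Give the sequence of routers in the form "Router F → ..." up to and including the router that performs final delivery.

Router F → Router A

At Router F: longest match for 185.168.199.177 is 185.168.0.0/14 -> Router A
At Router A: longest match for 185.168.199.177 is 185.160.0.0/11 -> local delivery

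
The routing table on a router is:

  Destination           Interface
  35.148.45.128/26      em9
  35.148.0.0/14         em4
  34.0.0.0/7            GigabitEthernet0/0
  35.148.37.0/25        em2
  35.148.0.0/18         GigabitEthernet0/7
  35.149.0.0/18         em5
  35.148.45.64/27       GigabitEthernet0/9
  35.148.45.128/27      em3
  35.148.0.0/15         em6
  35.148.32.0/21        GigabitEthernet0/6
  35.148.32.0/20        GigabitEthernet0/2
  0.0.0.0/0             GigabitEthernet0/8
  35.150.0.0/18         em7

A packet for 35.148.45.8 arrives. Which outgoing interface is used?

GigabitEthernet0/2

Routes whose prefix contains 35.148.45.8:
  0.0.0.0/0 (default, matches everything) -> GigabitEthernet0/8
  34.0.0.0/7 (34.0.0.0 - 35.255.255.255) -> GigabitEthernet0/0
  35.148.0.0/14 (35.148.0.0 - 35.151.255.255) -> em4
  35.148.0.0/15 (35.148.0.0 - 35.149.255.255) -> em6
  35.148.0.0/18 (35.148.0.0 - 35.148.63.255) -> GigabitEthernet0/7
  35.148.32.0/20 (35.148.32.0 - 35.148.47.255) -> GigabitEthernet0/2
More-specific entries that do NOT match:
  35.148.45.64/27 (35.148.45.64 - 35.148.45.95) does not contain 35.148.45.8
  35.148.45.128/27 (35.148.45.128 - 35.148.45.159) does not contain 35.148.45.8
  35.148.45.128/26 (35.148.45.128 - 35.148.45.191) does not contain 35.148.45.8
  35.148.37.0/25 (35.148.37.0 - 35.148.37.127) does not contain 35.148.45.8
  35.148.32.0/21 (35.148.32.0 - 35.148.39.255) does not contain 35.148.45.8
Longest matching prefix is /20 -> interface GigabitEthernet0/2.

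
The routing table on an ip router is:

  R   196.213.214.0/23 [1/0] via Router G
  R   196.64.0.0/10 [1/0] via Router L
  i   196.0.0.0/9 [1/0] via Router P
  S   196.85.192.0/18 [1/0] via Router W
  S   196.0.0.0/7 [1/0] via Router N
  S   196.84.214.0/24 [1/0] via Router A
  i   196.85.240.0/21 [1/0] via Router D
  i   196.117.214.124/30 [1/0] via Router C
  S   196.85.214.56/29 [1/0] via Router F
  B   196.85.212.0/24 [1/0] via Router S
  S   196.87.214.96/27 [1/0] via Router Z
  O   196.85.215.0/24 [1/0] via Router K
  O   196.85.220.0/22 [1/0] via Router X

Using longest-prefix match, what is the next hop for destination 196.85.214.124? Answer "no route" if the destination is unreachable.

Router W

Routes whose prefix contains 196.85.214.124:
  196.0.0.0/7 (196.0.0.0 - 197.255.255.255) -> Router N
  196.0.0.0/9 (196.0.0.0 - 196.127.255.255) -> Router P
  196.64.0.0/10 (196.64.0.0 - 196.127.255.255) -> Router L
  196.85.192.0/18 (196.85.192.0 - 196.85.255.255) -> Router W
More-specific entries that do NOT match:
  196.117.214.124/30 (196.117.214.124 - 196.117.214.127) does not contain 196.85.214.124
  196.85.214.56/29 (196.85.214.56 - 196.85.214.63) does not contain 196.85.214.124
  196.87.214.96/27 (196.87.214.96 - 196.87.214.127) does not contain 196.85.214.124
  196.84.214.0/24 (196.84.214.0 - 196.84.214.255) does not contain 196.85.214.124
  196.85.212.0/24 (196.85.212.0 - 196.85.212.255) does not contain 196.85.214.124
  196.85.215.0/24 (196.85.215.0 - 196.85.215.255) does not contain 196.85.214.124
  196.213.214.0/23 (196.213.214.0 - 196.213.215.255) does not contain 196.85.214.124
  196.85.220.0/22 (196.85.220.0 - 196.85.223.255) does not contain 196.85.214.124
  196.85.240.0/21 (196.85.240.0 - 196.85.247.255) does not contain 196.85.214.124
Longest matching prefix is /18 -> next hop Router W.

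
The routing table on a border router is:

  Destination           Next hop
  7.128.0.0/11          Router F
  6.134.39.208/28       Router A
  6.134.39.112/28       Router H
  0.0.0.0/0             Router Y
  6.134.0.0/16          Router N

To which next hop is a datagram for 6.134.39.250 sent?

Routes whose prefix contains 6.134.39.250:
  0.0.0.0/0 (default, matches everything) -> Router Y
  6.134.0.0/16 (6.134.0.0 - 6.134.255.255) -> Router N
More-specific entries that do NOT match:
  6.134.39.208/28 (6.134.39.208 - 6.134.39.223) does not contain 6.134.39.250
  6.134.39.112/28 (6.134.39.112 - 6.134.39.127) does not contain 6.134.39.250
Longest matching prefix is /16 -> next hop Router N.

Router N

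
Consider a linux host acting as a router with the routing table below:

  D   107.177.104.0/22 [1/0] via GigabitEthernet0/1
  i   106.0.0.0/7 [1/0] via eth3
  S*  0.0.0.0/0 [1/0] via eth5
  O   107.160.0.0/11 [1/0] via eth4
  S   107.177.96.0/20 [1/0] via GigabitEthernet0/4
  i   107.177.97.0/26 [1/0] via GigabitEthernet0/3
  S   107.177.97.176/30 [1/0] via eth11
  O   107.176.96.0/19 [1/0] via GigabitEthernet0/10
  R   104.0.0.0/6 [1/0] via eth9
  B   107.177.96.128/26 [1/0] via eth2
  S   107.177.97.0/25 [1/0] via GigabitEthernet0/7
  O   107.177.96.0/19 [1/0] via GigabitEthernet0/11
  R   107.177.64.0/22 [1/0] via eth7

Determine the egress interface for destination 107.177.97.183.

GigabitEthernet0/4

Routes whose prefix contains 107.177.97.183:
  0.0.0.0/0 (default, matches everything) -> eth5
  104.0.0.0/6 (104.0.0.0 - 107.255.255.255) -> eth9
  106.0.0.0/7 (106.0.0.0 - 107.255.255.255) -> eth3
  107.160.0.0/11 (107.160.0.0 - 107.191.255.255) -> eth4
  107.177.96.0/19 (107.177.96.0 - 107.177.127.255) -> GigabitEthernet0/11
  107.177.96.0/20 (107.177.96.0 - 107.177.111.255) -> GigabitEthernet0/4
More-specific entries that do NOT match:
  107.177.97.176/30 (107.177.97.176 - 107.177.97.179) does not contain 107.177.97.183
  107.177.97.0/26 (107.177.97.0 - 107.177.97.63) does not contain 107.177.97.183
  107.177.96.128/26 (107.177.96.128 - 107.177.96.191) does not contain 107.177.97.183
  107.177.97.0/25 (107.177.97.0 - 107.177.97.127) does not contain 107.177.97.183
  107.177.104.0/22 (107.177.104.0 - 107.177.107.255) does not contain 107.177.97.183
  107.177.64.0/22 (107.177.64.0 - 107.177.67.255) does not contain 107.177.97.183
Longest matching prefix is /20 -> interface GigabitEthernet0/4.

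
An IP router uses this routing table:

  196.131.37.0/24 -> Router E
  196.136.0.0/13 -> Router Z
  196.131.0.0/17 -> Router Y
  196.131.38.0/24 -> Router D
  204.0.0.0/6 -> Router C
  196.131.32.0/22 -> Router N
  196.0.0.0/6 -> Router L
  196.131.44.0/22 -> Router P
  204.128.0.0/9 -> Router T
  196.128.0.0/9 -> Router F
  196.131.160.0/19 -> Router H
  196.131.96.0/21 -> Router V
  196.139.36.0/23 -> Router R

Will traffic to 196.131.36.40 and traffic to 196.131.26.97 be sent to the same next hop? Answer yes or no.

196.131.36.40: longest match 196.131.0.0/17 -> Router Y
196.131.26.97: longest match 196.131.0.0/17 -> Router Y

yes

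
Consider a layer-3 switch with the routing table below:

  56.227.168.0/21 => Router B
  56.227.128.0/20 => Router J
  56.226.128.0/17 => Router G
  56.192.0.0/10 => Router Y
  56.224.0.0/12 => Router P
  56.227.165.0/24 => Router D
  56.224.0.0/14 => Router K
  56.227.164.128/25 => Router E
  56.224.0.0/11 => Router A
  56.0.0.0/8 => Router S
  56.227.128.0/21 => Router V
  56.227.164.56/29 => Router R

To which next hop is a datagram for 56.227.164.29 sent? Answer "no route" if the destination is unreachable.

Router K

Routes whose prefix contains 56.227.164.29:
  56.0.0.0/8 (56.0.0.0 - 56.255.255.255) -> Router S
  56.192.0.0/10 (56.192.0.0 - 56.255.255.255) -> Router Y
  56.224.0.0/11 (56.224.0.0 - 56.255.255.255) -> Router A
  56.224.0.0/12 (56.224.0.0 - 56.239.255.255) -> Router P
  56.224.0.0/14 (56.224.0.0 - 56.227.255.255) -> Router K
More-specific entries that do NOT match:
  56.227.164.56/29 (56.227.164.56 - 56.227.164.63) does not contain 56.227.164.29
  56.227.164.128/25 (56.227.164.128 - 56.227.164.255) does not contain 56.227.164.29
  56.227.165.0/24 (56.227.165.0 - 56.227.165.255) does not contain 56.227.164.29
  56.227.168.0/21 (56.227.168.0 - 56.227.175.255) does not contain 56.227.164.29
  56.227.128.0/21 (56.227.128.0 - 56.227.135.255) does not contain 56.227.164.29
  56.227.128.0/20 (56.227.128.0 - 56.227.143.255) does not contain 56.227.164.29
  56.226.128.0/17 (56.226.128.0 - 56.226.255.255) does not contain 56.227.164.29
Longest matching prefix is /14 -> next hop Router K.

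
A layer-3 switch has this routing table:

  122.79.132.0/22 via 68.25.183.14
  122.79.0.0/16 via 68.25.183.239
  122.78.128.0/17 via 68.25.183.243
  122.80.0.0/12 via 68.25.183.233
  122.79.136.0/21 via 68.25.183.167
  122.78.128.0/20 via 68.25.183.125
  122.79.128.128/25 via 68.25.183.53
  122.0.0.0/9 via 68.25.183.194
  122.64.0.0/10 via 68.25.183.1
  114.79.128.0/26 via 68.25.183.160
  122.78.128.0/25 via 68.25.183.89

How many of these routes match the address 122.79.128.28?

Prefixes containing 122.79.128.28:
  122.0.0.0/9 (122.0.0.0 - 122.127.255.255)
  122.64.0.0/10 (122.64.0.0 - 122.127.255.255)
  122.79.0.0/16 (122.79.0.0 - 122.79.255.255)
Total matching entries: 3.

3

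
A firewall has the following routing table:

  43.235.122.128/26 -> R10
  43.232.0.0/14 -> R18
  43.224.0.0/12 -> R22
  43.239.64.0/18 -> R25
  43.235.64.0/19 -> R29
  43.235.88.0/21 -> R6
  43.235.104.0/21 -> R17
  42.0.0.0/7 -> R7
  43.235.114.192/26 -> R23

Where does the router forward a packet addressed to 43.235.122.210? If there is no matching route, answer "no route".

R18

Routes whose prefix contains 43.235.122.210:
  42.0.0.0/7 (42.0.0.0 - 43.255.255.255) -> R7
  43.224.0.0/12 (43.224.0.0 - 43.239.255.255) -> R22
  43.232.0.0/14 (43.232.0.0 - 43.235.255.255) -> R18
More-specific entries that do NOT match:
  43.235.122.128/26 (43.235.122.128 - 43.235.122.191) does not contain 43.235.122.210
  43.235.114.192/26 (43.235.114.192 - 43.235.114.255) does not contain 43.235.122.210
  43.235.88.0/21 (43.235.88.0 - 43.235.95.255) does not contain 43.235.122.210
  43.235.104.0/21 (43.235.104.0 - 43.235.111.255) does not contain 43.235.122.210
  43.235.64.0/19 (43.235.64.0 - 43.235.95.255) does not contain 43.235.122.210
  43.239.64.0/18 (43.239.64.0 - 43.239.127.255) does not contain 43.235.122.210
Longest matching prefix is /14 -> next hop R18.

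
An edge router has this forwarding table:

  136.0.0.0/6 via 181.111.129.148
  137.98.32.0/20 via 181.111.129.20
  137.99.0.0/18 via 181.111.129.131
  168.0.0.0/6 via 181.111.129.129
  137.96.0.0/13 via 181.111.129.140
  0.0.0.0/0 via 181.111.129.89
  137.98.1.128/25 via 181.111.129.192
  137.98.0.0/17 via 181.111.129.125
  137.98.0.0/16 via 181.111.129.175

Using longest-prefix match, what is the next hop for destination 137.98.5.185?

181.111.129.125

Routes whose prefix contains 137.98.5.185:
  0.0.0.0/0 (default, matches everything) -> 181.111.129.89
  136.0.0.0/6 (136.0.0.0 - 139.255.255.255) -> 181.111.129.148
  137.96.0.0/13 (137.96.0.0 - 137.103.255.255) -> 181.111.129.140
  137.98.0.0/16 (137.98.0.0 - 137.98.255.255) -> 181.111.129.175
  137.98.0.0/17 (137.98.0.0 - 137.98.127.255) -> 181.111.129.125
More-specific entries that do NOT match:
  137.98.1.128/25 (137.98.1.128 - 137.98.1.255) does not contain 137.98.5.185
  137.98.32.0/20 (137.98.32.0 - 137.98.47.255) does not contain 137.98.5.185
  137.99.0.0/18 (137.99.0.0 - 137.99.63.255) does not contain 137.98.5.185
Longest matching prefix is /17 -> next hop 181.111.129.125.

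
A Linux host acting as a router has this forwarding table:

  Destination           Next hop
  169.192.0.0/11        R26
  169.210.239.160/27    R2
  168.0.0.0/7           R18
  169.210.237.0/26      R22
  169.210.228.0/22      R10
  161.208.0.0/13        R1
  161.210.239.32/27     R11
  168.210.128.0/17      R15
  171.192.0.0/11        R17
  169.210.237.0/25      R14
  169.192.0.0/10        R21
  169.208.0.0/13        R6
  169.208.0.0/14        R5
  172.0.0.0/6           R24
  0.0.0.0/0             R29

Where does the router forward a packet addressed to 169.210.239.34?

Routes whose prefix contains 169.210.239.34:
  0.0.0.0/0 (default, matches everything) -> R29
  168.0.0.0/7 (168.0.0.0 - 169.255.255.255) -> R18
  169.192.0.0/10 (169.192.0.0 - 169.255.255.255) -> R21
  169.192.0.0/11 (169.192.0.0 - 169.223.255.255) -> R26
  169.208.0.0/13 (169.208.0.0 - 169.215.255.255) -> R6
  169.208.0.0/14 (169.208.0.0 - 169.211.255.255) -> R5
More-specific entries that do NOT match:
  169.210.239.160/27 (169.210.239.160 - 169.210.239.191) does not contain 169.210.239.34
  161.210.239.32/27 (161.210.239.32 - 161.210.239.63) does not contain 169.210.239.34
  169.210.237.0/26 (169.210.237.0 - 169.210.237.63) does not contain 169.210.239.34
  169.210.237.0/25 (169.210.237.0 - 169.210.237.127) does not contain 169.210.239.34
  169.210.228.0/22 (169.210.228.0 - 169.210.231.255) does not contain 169.210.239.34
  168.210.128.0/17 (168.210.128.0 - 168.210.255.255) does not contain 169.210.239.34
Longest matching prefix is /14 -> next hop R5.

R5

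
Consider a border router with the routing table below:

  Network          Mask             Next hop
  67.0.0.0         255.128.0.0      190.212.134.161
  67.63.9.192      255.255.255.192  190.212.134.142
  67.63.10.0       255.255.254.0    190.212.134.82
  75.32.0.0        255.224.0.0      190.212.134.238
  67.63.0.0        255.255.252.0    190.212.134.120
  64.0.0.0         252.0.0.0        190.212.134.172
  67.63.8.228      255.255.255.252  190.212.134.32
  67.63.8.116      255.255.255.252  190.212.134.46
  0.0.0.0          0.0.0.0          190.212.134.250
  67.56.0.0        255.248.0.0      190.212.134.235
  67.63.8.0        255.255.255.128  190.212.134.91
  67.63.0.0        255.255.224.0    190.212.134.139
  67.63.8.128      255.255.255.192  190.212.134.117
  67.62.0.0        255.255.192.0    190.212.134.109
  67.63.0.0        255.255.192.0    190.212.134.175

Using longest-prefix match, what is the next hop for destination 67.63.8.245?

190.212.134.139

Routes whose prefix contains 67.63.8.245:
  0.0.0.0/0 (default, matches everything) -> 190.212.134.250
  64.0.0.0/6 (64.0.0.0 - 67.255.255.255) -> 190.212.134.172
  67.0.0.0/9 (67.0.0.0 - 67.127.255.255) -> 190.212.134.161
  67.56.0.0/13 (67.56.0.0 - 67.63.255.255) -> 190.212.134.235
  67.63.0.0/18 (67.63.0.0 - 67.63.63.255) -> 190.212.134.175
  67.63.0.0/19 (67.63.0.0 - 67.63.31.255) -> 190.212.134.139
More-specific entries that do NOT match:
  67.63.8.228/30 (67.63.8.228 - 67.63.8.231) does not contain 67.63.8.245
  67.63.8.116/30 (67.63.8.116 - 67.63.8.119) does not contain 67.63.8.245
  67.63.9.192/26 (67.63.9.192 - 67.63.9.255) does not contain 67.63.8.245
  67.63.8.128/26 (67.63.8.128 - 67.63.8.191) does not contain 67.63.8.245
  67.63.8.0/25 (67.63.8.0 - 67.63.8.127) does not contain 67.63.8.245
  67.63.10.0/23 (67.63.10.0 - 67.63.11.255) does not contain 67.63.8.245
  67.63.0.0/22 (67.63.0.0 - 67.63.3.255) does not contain 67.63.8.245
Longest matching prefix is /19 -> next hop 190.212.134.139.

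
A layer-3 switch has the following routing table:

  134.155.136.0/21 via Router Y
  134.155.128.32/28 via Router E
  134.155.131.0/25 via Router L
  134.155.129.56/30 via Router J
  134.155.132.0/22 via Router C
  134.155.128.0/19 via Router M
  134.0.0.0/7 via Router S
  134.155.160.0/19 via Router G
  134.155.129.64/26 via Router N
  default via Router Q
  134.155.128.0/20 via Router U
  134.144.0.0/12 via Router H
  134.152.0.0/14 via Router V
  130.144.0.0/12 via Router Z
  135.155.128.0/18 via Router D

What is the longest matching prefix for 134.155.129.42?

Entries matching 134.155.129.42:
  0.0.0.0/0 (default, matches everything)
  134.0.0.0/7 (134.0.0.0 - 135.255.255.255)
  134.144.0.0/12 (134.144.0.0 - 134.159.255.255)
  134.152.0.0/14 (134.152.0.0 - 134.155.255.255)
  134.155.128.0/19 (134.155.128.0 - 134.155.159.255)
  134.155.128.0/20 (134.155.128.0 - 134.155.143.255)
Most specific is 134.155.128.0/20.

134.155.128.0/20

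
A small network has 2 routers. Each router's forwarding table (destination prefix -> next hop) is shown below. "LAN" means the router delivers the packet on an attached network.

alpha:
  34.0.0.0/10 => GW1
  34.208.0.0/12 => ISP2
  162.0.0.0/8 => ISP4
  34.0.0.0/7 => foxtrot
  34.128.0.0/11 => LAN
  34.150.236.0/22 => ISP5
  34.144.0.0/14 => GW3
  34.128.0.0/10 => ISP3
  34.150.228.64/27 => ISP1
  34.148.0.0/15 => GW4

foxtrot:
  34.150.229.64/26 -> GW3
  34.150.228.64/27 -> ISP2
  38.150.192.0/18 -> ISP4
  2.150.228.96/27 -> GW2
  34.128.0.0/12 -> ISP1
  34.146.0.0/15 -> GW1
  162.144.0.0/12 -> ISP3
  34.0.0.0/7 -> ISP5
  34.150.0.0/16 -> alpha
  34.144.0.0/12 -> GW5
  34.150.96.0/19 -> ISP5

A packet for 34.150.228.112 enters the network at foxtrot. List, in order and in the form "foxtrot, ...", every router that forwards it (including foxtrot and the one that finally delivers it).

At foxtrot: longest match for 34.150.228.112 is 34.150.0.0/16 -> alpha
At alpha: longest match for 34.150.228.112 is 34.128.0.0/11 -> LAN

foxtrot, alpha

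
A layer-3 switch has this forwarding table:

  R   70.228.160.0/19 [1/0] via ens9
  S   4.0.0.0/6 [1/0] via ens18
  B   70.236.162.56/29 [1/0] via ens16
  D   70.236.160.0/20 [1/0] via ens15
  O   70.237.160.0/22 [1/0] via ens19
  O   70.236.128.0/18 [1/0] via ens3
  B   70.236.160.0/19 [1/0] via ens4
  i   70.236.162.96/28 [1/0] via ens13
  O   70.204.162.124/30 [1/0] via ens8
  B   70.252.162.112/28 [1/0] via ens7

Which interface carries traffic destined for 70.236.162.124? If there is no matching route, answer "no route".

ens15

Routes whose prefix contains 70.236.162.124:
  70.236.128.0/18 (70.236.128.0 - 70.236.191.255) -> ens3
  70.236.160.0/19 (70.236.160.0 - 70.236.191.255) -> ens4
  70.236.160.0/20 (70.236.160.0 - 70.236.175.255) -> ens15
More-specific entries that do NOT match:
  70.204.162.124/30 (70.204.162.124 - 70.204.162.127) does not contain 70.236.162.124
  70.236.162.56/29 (70.236.162.56 - 70.236.162.63) does not contain 70.236.162.124
  70.236.162.96/28 (70.236.162.96 - 70.236.162.111) does not contain 70.236.162.124
  70.252.162.112/28 (70.252.162.112 - 70.252.162.127) does not contain 70.236.162.124
  70.237.160.0/22 (70.237.160.0 - 70.237.163.255) does not contain 70.236.162.124
Longest matching prefix is /20 -> interface ens15.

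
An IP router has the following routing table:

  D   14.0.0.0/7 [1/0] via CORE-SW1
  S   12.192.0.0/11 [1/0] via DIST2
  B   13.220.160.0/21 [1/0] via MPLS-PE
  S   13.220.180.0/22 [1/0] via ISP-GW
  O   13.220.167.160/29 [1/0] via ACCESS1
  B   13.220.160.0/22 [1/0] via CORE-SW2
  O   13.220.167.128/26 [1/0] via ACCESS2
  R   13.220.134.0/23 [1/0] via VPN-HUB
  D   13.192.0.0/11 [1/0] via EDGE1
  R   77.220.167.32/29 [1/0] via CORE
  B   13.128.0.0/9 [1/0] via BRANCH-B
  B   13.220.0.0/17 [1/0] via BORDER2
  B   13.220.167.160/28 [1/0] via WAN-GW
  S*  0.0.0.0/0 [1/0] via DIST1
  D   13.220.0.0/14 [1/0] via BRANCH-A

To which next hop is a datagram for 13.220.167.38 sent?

Routes whose prefix contains 13.220.167.38:
  0.0.0.0/0 (default, matches everything) -> DIST1
  13.128.0.0/9 (13.128.0.0 - 13.255.255.255) -> BRANCH-B
  13.192.0.0/11 (13.192.0.0 - 13.223.255.255) -> EDGE1
  13.220.0.0/14 (13.220.0.0 - 13.223.255.255) -> BRANCH-A
  13.220.160.0/21 (13.220.160.0 - 13.220.167.255) -> MPLS-PE
More-specific entries that do NOT match:
  13.220.167.160/29 (13.220.167.160 - 13.220.167.167) does not contain 13.220.167.38
  77.220.167.32/29 (77.220.167.32 - 77.220.167.39) does not contain 13.220.167.38
  13.220.167.160/28 (13.220.167.160 - 13.220.167.175) does not contain 13.220.167.38
  13.220.167.128/26 (13.220.167.128 - 13.220.167.191) does not contain 13.220.167.38
  13.220.134.0/23 (13.220.134.0 - 13.220.135.255) does not contain 13.220.167.38
  13.220.180.0/22 (13.220.180.0 - 13.220.183.255) does not contain 13.220.167.38
  13.220.160.0/22 (13.220.160.0 - 13.220.163.255) does not contain 13.220.167.38
Longest matching prefix is /21 -> next hop MPLS-PE.

MPLS-PE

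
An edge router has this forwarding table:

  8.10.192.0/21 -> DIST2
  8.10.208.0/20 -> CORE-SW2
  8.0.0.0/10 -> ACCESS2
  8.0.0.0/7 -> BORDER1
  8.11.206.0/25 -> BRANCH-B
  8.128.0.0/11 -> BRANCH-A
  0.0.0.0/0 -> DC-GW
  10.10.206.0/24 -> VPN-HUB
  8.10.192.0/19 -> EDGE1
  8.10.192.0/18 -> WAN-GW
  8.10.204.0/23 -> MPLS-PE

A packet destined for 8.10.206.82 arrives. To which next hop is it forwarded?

Routes whose prefix contains 8.10.206.82:
  0.0.0.0/0 (default, matches everything) -> DC-GW
  8.0.0.0/7 (8.0.0.0 - 9.255.255.255) -> BORDER1
  8.0.0.0/10 (8.0.0.0 - 8.63.255.255) -> ACCESS2
  8.10.192.0/18 (8.10.192.0 - 8.10.255.255) -> WAN-GW
  8.10.192.0/19 (8.10.192.0 - 8.10.223.255) -> EDGE1
More-specific entries that do NOT match:
  8.11.206.0/25 (8.11.206.0 - 8.11.206.127) does not contain 8.10.206.82
  10.10.206.0/24 (10.10.206.0 - 10.10.206.255) does not contain 8.10.206.82
  8.10.204.0/23 (8.10.204.0 - 8.10.205.255) does not contain 8.10.206.82
  8.10.192.0/21 (8.10.192.0 - 8.10.199.255) does not contain 8.10.206.82
  8.10.208.0/20 (8.10.208.0 - 8.10.223.255) does not contain 8.10.206.82
Longest matching prefix is /19 -> next hop EDGE1.

EDGE1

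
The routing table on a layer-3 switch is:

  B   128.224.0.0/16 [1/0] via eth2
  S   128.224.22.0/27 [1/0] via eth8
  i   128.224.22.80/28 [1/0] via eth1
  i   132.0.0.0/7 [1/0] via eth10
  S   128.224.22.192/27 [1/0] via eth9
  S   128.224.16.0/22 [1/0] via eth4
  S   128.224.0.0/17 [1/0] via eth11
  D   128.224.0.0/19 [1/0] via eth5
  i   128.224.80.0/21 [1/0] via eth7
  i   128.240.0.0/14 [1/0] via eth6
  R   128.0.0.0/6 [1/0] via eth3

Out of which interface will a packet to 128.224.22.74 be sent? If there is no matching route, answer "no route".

eth5

Routes whose prefix contains 128.224.22.74:
  128.0.0.0/6 (128.0.0.0 - 131.255.255.255) -> eth3
  128.224.0.0/16 (128.224.0.0 - 128.224.255.255) -> eth2
  128.224.0.0/17 (128.224.0.0 - 128.224.127.255) -> eth11
  128.224.0.0/19 (128.224.0.0 - 128.224.31.255) -> eth5
More-specific entries that do NOT match:
  128.224.22.80/28 (128.224.22.80 - 128.224.22.95) does not contain 128.224.22.74
  128.224.22.0/27 (128.224.22.0 - 128.224.22.31) does not contain 128.224.22.74
  128.224.22.192/27 (128.224.22.192 - 128.224.22.223) does not contain 128.224.22.74
  128.224.16.0/22 (128.224.16.0 - 128.224.19.255) does not contain 128.224.22.74
  128.224.80.0/21 (128.224.80.0 - 128.224.87.255) does not contain 128.224.22.74
Longest matching prefix is /19 -> interface eth5.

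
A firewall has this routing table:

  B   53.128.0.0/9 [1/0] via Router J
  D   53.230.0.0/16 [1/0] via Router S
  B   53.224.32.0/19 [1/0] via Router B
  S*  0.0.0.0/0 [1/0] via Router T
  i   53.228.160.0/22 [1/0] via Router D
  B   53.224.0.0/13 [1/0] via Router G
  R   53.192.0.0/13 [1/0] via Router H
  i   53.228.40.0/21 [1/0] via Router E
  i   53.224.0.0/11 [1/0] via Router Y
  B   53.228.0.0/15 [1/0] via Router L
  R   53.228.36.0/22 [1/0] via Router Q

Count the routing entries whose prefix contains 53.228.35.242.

Prefixes containing 53.228.35.242:
  0.0.0.0/0 (default, matches everything)
  53.128.0.0/9 (53.128.0.0 - 53.255.255.255)
  53.224.0.0/11 (53.224.0.0 - 53.255.255.255)
  53.224.0.0/13 (53.224.0.0 - 53.231.255.255)
  53.228.0.0/15 (53.228.0.0 - 53.229.255.255)
Total matching entries: 5.

5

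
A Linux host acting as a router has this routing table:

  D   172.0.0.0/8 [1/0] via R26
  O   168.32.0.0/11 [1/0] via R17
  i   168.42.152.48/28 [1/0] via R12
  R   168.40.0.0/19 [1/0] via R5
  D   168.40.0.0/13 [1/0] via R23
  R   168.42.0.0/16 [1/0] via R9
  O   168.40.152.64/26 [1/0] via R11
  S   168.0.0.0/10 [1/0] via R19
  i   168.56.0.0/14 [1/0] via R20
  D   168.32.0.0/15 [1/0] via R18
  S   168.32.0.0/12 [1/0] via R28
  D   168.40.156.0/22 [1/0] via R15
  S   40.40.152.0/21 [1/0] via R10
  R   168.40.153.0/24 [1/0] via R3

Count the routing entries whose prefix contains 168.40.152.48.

4

Prefixes containing 168.40.152.48:
  168.0.0.0/10 (168.0.0.0 - 168.63.255.255)
  168.32.0.0/11 (168.32.0.0 - 168.63.255.255)
  168.32.0.0/12 (168.32.0.0 - 168.47.255.255)
  168.40.0.0/13 (168.40.0.0 - 168.47.255.255)
Total matching entries: 4.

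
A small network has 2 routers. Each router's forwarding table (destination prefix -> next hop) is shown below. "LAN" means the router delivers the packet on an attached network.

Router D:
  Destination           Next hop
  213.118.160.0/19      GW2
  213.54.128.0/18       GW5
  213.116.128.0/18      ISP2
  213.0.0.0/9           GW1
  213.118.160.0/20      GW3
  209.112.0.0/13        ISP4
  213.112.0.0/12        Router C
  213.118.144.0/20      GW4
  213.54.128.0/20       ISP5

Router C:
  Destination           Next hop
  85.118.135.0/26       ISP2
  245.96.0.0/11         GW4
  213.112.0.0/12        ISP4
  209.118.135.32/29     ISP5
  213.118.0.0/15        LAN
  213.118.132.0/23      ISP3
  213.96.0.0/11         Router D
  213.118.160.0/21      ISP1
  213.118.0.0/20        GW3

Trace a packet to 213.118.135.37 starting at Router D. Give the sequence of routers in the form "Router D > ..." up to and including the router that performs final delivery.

At Router D: longest match for 213.118.135.37 is 213.112.0.0/12 -> Router C
At Router C: longest match for 213.118.135.37 is 213.118.0.0/15 -> LAN

Router D > Router C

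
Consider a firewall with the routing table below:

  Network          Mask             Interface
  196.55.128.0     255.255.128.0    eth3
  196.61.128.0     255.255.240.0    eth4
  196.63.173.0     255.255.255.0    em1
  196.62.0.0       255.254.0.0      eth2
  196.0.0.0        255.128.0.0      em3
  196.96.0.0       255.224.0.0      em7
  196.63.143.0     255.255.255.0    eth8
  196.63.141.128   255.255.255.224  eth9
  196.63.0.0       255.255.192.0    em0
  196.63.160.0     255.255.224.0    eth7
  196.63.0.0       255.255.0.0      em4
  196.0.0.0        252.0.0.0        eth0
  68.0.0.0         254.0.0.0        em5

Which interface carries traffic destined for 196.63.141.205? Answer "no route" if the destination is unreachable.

em4

Routes whose prefix contains 196.63.141.205:
  196.0.0.0/6 (196.0.0.0 - 199.255.255.255) -> eth0
  196.0.0.0/9 (196.0.0.0 - 196.127.255.255) -> em3
  196.62.0.0/15 (196.62.0.0 - 196.63.255.255) -> eth2
  196.63.0.0/16 (196.63.0.0 - 196.63.255.255) -> em4
More-specific entries that do NOT match:
  196.63.141.128/27 (196.63.141.128 - 196.63.141.159) does not contain 196.63.141.205
  196.63.173.0/24 (196.63.173.0 - 196.63.173.255) does not contain 196.63.141.205
  196.63.143.0/24 (196.63.143.0 - 196.63.143.255) does not contain 196.63.141.205
  196.61.128.0/20 (196.61.128.0 - 196.61.143.255) does not contain 196.63.141.205
  196.63.160.0/19 (196.63.160.0 - 196.63.191.255) does not contain 196.63.141.205
  196.63.0.0/18 (196.63.0.0 - 196.63.63.255) does not contain 196.63.141.205
  196.55.128.0/17 (196.55.128.0 - 196.55.255.255) does not contain 196.63.141.205
Longest matching prefix is /16 -> interface em4.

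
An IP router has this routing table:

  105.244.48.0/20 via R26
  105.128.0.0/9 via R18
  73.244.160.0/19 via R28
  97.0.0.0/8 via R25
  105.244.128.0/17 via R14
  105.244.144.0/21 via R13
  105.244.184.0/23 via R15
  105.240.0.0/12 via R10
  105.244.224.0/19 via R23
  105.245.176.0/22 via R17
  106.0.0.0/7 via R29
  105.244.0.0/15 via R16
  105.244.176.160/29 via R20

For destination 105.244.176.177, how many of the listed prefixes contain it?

Prefixes containing 105.244.176.177:
  105.128.0.0/9 (105.128.0.0 - 105.255.255.255)
  105.240.0.0/12 (105.240.0.0 - 105.255.255.255)
  105.244.0.0/15 (105.244.0.0 - 105.245.255.255)
  105.244.128.0/17 (105.244.128.0 - 105.244.255.255)
Total matching entries: 4.

4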